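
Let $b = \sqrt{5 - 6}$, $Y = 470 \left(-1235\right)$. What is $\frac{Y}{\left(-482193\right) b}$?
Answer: $- \frac{580450 i}{482193} \approx - 1.2038 i$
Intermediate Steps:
$Y = -580450$
$b = i$ ($b = \sqrt{-1} = i \approx 1.0 i$)
$\frac{Y}{\left(-482193\right) b} = - \frac{580450}{\left(-482193\right) i} = - 580450 \frac{i}{482193} = - \frac{580450 i}{482193}$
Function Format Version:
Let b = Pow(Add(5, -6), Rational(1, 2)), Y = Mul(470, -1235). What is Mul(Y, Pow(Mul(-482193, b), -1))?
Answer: Mul(Rational(-580450, 482193), I) ≈ Mul(-1.2038, I)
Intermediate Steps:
Y = -580450
b = I (b = Pow(-1, Rational(1, 2)) = I ≈ Mul(1.0000, I))
Mul(Y, Pow(Mul(-482193, b), -1)) = Mul(-580450, Pow(Mul(-482193, I), -1)) = Mul(-580450, Mul(Rational(1, 482193), I)) = Mul(Rational(-580450, 482193), I)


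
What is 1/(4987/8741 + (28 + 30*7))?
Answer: 8741/2085345 ≈ 0.0041916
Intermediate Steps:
1/(4987/8741 + (28 + 30*7)) = 1/(4987*(1/8741) + (28 + 210)) = 1/(4987/8741 + 238) = 1/(2085345/8741) = 8741/2085345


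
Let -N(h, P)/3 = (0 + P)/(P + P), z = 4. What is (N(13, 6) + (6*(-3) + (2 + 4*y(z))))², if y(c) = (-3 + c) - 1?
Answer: 1225/4 ≈ 306.25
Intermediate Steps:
N(h, P) = -3/2 (N(h, P) = -3*(0 + P)/(P + P) = -3*P/(2*P) = -3*P*1/(2*P) = -3*½ = -3/2)
y(c) = -4 + c
(N(13, 6) + (6*(-3) + (2 + 4*y(z))))² = (-3/2 + (6*(-3) + (2 + 4*(-4 + 4))))² = (-3/2 + (-18 + (2 + 4*0)))² = (-3/2 + (-18 + (2 + 0)))² = (-3/2 + (-18 + 2))² = (-3/2 - 16)² = (-35/2)² = 1225/4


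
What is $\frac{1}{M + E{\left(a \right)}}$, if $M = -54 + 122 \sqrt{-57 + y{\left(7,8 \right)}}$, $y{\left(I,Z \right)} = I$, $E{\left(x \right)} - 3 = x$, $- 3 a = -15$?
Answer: $- \frac{23}{373158} - \frac{305 i \sqrt{2}}{373158} \approx -6.1636 \cdot 10^{-5} - 0.0011559 i$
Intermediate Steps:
$a = 5$ ($a = \left(- \frac{1}{3}\right) \left(-15\right) = 5$)
$E{\left(x \right)} = 3 + x$
$M = -54 + 610 i \sqrt{2}$ ($M = -54 + 122 \sqrt{-57 + 7} = -54 + 122 \sqrt{-50} = -54 + 122 \cdot 5 i \sqrt{2} = -54 + 610 i \sqrt{2} \approx -54.0 + 862.67 i$)
$\frac{1}{M + E{\left(a \right)}} = \frac{1}{\left(-54 + 610 i \sqrt{2}\right) + \left(3 + 5\right)} = \frac{1}{\left(-54 + 610 i \sqrt{2}\right) + 8} = \frac{1}{-46 + 610 i \sqrt{2}}$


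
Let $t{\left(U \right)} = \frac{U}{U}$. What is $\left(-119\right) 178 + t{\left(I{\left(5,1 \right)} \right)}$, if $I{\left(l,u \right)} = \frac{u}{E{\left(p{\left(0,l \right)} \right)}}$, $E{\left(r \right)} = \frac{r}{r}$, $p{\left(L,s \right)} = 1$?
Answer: $-21181$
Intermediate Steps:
$E{\left(r \right)} = 1$
$I{\left(l,u \right)} = u$ ($I{\left(l,u \right)} = \frac{u}{1} = u 1 = u$)
$t{\left(U \right)} = 1$
$\left(-119\right) 178 + t{\left(I{\left(5,1 \right)} \right)} = \left(-119\right) 178 + 1 = -21182 + 1 = -21181$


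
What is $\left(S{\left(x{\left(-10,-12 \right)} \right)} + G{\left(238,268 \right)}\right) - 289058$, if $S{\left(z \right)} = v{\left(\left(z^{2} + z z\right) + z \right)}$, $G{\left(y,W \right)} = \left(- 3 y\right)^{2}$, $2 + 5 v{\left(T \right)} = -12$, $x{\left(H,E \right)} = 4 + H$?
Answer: $\frac{1103676}{5} \approx 2.2074 \cdot 10^{5}$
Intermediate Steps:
$v{\left(T \right)} = - \frac{14}{5}$ ($v{\left(T \right)} = - \frac{2}{5} + \frac{1}{5} \left(-12\right) = - \frac{2}{5} - \frac{12}{5} = - \frac{14}{5}$)
$G{\left(y,W \right)} = 9 y^{2}$
$S{\left(z \right)} = - \frac{14}{5}$
$\left(S{\left(x{\left(-10,-12 \right)} \right)} + G{\left(238,268 \right)}\right) - 289058 = \left(- \frac{14}{5} + 9 \cdot 238^{2}\right) - 289058 = \left(- \frac{14}{5} + 9 \cdot 56644\right) - 289058 = \left(- \frac{14}{5} + 509796\right) - 289058 = \frac{2548966}{5} - 289058 = \frac{1103676}{5}$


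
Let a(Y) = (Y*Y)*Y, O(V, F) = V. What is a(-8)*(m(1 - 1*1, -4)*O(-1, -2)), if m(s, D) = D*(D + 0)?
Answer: 8192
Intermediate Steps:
m(s, D) = D² (m(s, D) = D*D = D²)
a(Y) = Y³ (a(Y) = Y²*Y = Y³)
a(-8)*(m(1 - 1*1, -4)*O(-1, -2)) = (-8)³*((-4)²*(-1)) = -8192*(-1) = -512*(-16) = 8192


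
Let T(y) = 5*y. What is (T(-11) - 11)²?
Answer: 4356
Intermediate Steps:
(T(-11) - 11)² = (5*(-11) - 11)² = (-55 - 11)² = (-66)² = 4356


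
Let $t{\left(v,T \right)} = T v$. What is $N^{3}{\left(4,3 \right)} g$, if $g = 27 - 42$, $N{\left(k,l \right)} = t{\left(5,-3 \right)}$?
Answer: $50625$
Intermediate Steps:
$N{\left(k,l \right)} = -15$ ($N{\left(k,l \right)} = \left(-3\right) 5 = -15$)
$g = -15$
$N^{3}{\left(4,3 \right)} g = \left(-15\right)^{3} \left(-15\right) = \left(-3375\right) \left(-15\right) = 50625$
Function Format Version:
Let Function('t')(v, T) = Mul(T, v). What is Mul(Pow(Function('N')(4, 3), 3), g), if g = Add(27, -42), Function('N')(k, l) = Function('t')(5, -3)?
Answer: 50625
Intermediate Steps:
Function('N')(k, l) = -15 (Function('N')(k, l) = Mul(-3, 5) = -15)
g = -15
Mul(Pow(Function('N')(4, 3), 3), g) = Mul(Pow(-15, 3), -15) = Mul(-3375, -15) = 50625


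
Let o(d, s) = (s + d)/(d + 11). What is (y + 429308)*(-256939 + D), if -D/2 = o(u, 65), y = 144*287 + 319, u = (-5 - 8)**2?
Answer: -121007931228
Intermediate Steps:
u = 169 (u = (-13)**2 = 169)
o(d, s) = (d + s)/(11 + d)
y = 41647 (y = 41328 + 319 = 41647)
D = -13/5 (D = -2*(169 + 65)/(11 + 169) = -2*234/180 = -234/90 = -2*13/10 = -13/5 ≈ -2.6000)
(y + 429308)*(-256939 + D) = (41647 + 429308)*(-256939 - 13/5) = 470955*(-1284708/5) = -121007931228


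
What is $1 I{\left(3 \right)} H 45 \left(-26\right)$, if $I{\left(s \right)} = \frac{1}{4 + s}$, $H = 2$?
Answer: $- \frac{2340}{7} \approx -334.29$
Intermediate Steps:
$1 I{\left(3 \right)} H 45 \left(-26\right) = 1 \frac{1}{4 + 3} \cdot 2 \cdot 45 \left(-26\right) = 1 \cdot \frac{1}{7} \cdot 2 \cdot 45 \left(-26\right) = \frac{1}{7} \cdot 2 \cdot 45 \left(-26\right) = \frac{2}{7} \cdot 45 \left(-26\right) = \frac{90}{7} \left(-26\right) = - \frac{2340}{7}$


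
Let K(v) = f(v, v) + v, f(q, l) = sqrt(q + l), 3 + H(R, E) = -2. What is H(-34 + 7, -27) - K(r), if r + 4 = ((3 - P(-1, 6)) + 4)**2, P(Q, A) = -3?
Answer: -101 - 8*sqrt(3) ≈ -114.86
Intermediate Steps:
H(R, E) = -5 (H(R, E) = -3 - 2 = -5)
f(q, l) = sqrt(l + q)
r = 96 (r = -4 + ((3 - 1*(-3)) + 4)**2 = -4 + ((3 + 3) + 4)**2 = -4 + (6 + 4)**2 = -4 + 10**2 = -4 + 100 = 96)
K(v) = v + sqrt(2)*sqrt(v) (K(v) = sqrt(v + v) + v = sqrt(2*v) + v = sqrt(2)*sqrt(v) + v = v + sqrt(2)*sqrt(v))
H(-34 + 7, -27) - K(r) = -5 - (96 + sqrt(2)*sqrt(96)) = -5 - (96 + sqrt(2)*(4*sqrt(6))) = -5 - (96 + 8*sqrt(3)) = -5 + (-96 - 8*sqrt(3)) = -101 - 8*sqrt(3)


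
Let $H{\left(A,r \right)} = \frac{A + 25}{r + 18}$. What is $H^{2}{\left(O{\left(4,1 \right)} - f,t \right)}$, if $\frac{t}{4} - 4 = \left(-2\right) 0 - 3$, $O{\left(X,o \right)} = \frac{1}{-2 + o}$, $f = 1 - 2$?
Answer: $\frac{625}{484} \approx 1.2913$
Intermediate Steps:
$f = -1$ ($f = 1 - 2 = -1$)
$t = 4$ ($t = 16 + 4 \left(\left(-2\right) 0 - 3\right) = 16 + 4 \left(0 - 3\right) = 16 + 4 \left(-3\right) = 16 - 12 = 4$)
$H{\left(A,r \right)} = \frac{25 + A}{18 + r}$
$H^{2}{\left(O{\left(4,1 \right)} - f,t \right)} = \left(\frac{25 + \left(\frac{1}{-2 + 1} - -1\right)}{18 + 4}\right)^{2} = \left(\frac{25 + \left(\frac{1}{-1} + 1\right)}{22}\right)^{2} = \left(\frac{25 + \left(-1 + 1\right)}{22}\right)^{2} = \left(\frac{25 + 0}{22}\right)^{2} = \left(\frac{1}{22} \cdot 25\right)^{2} = \left(\frac{25}{22}\right)^{2} = \frac{625}{484}$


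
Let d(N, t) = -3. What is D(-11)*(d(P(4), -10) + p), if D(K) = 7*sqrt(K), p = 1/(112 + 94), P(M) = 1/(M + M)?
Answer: -4319*I*sqrt(11)/206 ≈ -69.536*I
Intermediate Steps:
P(M) = 1/(2*M)
p = 1/206 ≈ 0.0048544
D(-11)*(d(P(4), -10) + p) = (7*sqrt(-11))*(-3 + 1/206) = (7*(I*sqrt(11)))*(-617/206) = (7*I*sqrt(11))*(-617/206) = -4319*I*sqrt(11)/206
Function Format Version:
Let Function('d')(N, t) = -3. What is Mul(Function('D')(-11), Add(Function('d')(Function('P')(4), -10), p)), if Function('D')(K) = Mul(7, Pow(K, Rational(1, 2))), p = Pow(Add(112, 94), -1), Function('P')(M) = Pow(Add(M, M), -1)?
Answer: Mul(Rational(-4319, 206), I, Pow(11, Rational(1, 2))) ≈ Mul(-69.536, I)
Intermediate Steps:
Function('P')(M) = Mul(Rational(1, 2), Pow(M, -1)) (Function('P')(M) = Pow(Mul(2, M), -1) = Mul(Rational(1, 2), Pow(M, -1)))
p = Rational(1, 206) (p = Pow(206, -1) = Rational(1, 206) ≈ 0.0048544)
Mul(Function('D')(-11), Add(Function('d')(Function('P')(4), -10), p)) = Mul(Mul(7, Pow(-11, Rational(1, 2))), Add(-3, Rational(1, 206))) = Mul(Mul(7, Mul(I, Pow(11, Rational(1, 2)))), Rational(-617, 206)) = Mul(Mul(7, I, Pow(11, Rational(1, 2))), Rational(-617, 206)) = Mul(Rational(-4319, 206), I, Pow(11, Rational(1, 2)))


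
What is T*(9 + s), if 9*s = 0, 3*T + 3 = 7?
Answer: 12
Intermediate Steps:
T = 4/3 (T = -1 + (⅓)*7 = -1 + 7/3 = 4/3 ≈ 1.3333)
s = 0 (s = (⅑)*0 = 0)
T*(9 + s) = 4*(9 + 0)/3 = (4/3)*9 = 12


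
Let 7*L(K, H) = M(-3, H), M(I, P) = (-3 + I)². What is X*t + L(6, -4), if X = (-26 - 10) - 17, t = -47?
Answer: 17473/7 ≈ 2496.1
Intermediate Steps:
L(K, H) = 36/7 (L(K, H) = (-3 - 3)²/7 = (⅐)*(-6)² = (⅐)*36 = 36/7)
X = -53 (X = -36 - 17 = -53)
X*t + L(6, -4) = -53*(-47) + 36/7 = 2491 + 36/7 = 17473/7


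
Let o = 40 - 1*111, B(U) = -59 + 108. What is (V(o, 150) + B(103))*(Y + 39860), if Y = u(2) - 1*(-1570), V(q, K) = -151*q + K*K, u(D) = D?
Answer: 1378442640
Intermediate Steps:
B(U) = 49
o = -71 (o = 40 - 111 = -71)
V(q, K) = K² - 151*q (V(q, K) = -151*q + K² = K² - 151*q)
Y = 1572 (Y = 2 - 1*(-1570) = 2 + 1570 = 1572)
(V(o, 150) + B(103))*(Y + 39860) = ((150² - 151*(-71)) + 49)*(1572 + 39860) = ((22500 + 10721) + 49)*41432 = (33221 + 49)*41432 = 33270*41432 = 1378442640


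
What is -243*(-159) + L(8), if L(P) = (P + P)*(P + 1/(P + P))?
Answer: 38766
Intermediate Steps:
L(P) = 2*P*(P + 1/(2*P)) (L(P) = (2*P)*(P + 1/(2*P)) = 2*P*(P + 1/(2*P)))
-243*(-159) + L(8) = -243*(-159) + (1 + 2*8²) = 38637 + (1 + 2*64) = 38637 + (1 + 128) = 38637 + 129 = 38766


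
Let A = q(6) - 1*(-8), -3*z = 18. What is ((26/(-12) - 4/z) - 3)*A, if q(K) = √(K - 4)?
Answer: -36 - 9*√2/2 ≈ -42.364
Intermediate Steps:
z = -6 (z = -⅓*18 = -6)
q(K) = √(-4 + K)
A = 8 + √2 (A = √(-4 + 6) - 1*(-8) = √2 + 8 = 8 + √2 ≈ 9.4142)
((26/(-12) - 4/z) - 3)*A = ((26/(-12) - 4/(-6)) - 3)*(8 + √2) = ((26*(-1/12) - 4*(-⅙)) - 3)*(8 + √2) = ((-13/6 + ⅔) - 3)*(8 + √2) = (-3/2 - 3)*(8 + √2) = -9*(8 + √2)/2 = -36 - 9*√2/2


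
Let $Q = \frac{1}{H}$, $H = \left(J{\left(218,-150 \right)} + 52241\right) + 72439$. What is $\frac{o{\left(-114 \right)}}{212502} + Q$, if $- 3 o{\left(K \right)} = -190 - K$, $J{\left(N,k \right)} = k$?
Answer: $\frac{1683631}{13231437030} \approx 0.00012724$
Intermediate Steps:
$o{\left(K \right)} = \frac{190}{3} + \frac{K}{3}$ ($o{\left(K \right)} = - \frac{-190 - K}{3} = \frac{190}{3} + \frac{K}{3}$)
$H = 124530$ ($H = \left(-150 + 52241\right) + 72439 = 52091 + 72439 = 124530$)
$Q = \frac{1}{124530} \approx 8.0302 \cdot 10^{-6}$
$\frac{o{\left(-114 \right)}}{212502} + Q = \frac{\frac{190}{3} + \frac{1}{3} \left(-114\right)}{212502} + \frac{1}{124530} = \left(\frac{190}{3} - 38\right) \frac{1}{212502} + \frac{1}{124530} = \frac{76}{3} \cdot \frac{1}{212502} + \frac{1}{124530} = \frac{38}{318753} + \frac{1}{124530} = \frac{1683631}{13231437030}$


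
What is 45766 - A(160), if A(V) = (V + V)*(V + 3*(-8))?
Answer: 2246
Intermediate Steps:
A(V) = 2*V*(-24 + V) (A(V) = (2*V)*(V - 24) = (2*V)*(-24 + V) = 2*V*(-24 + V))
45766 - A(160) = 45766 - 2*160*(-24 + 160) = 45766 - 2*160*136 = 45766 - 1*43520 = 45766 - 43520 = 2246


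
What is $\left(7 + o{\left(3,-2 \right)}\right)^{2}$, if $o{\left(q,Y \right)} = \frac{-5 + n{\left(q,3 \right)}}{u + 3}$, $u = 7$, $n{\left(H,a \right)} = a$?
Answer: $\frac{1156}{25} \approx 46.24$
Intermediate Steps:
$o{\left(q,Y \right)} = - \frac{1}{5}$ ($o{\left(q,Y \right)} = \frac{-5 + 3}{7 + 3} = - \frac{2}{10} = \left(-2\right) \frac{1}{10} = - \frac{1}{5}$)
$\left(7 + o{\left(3,-2 \right)}\right)^{2} = \left(7 - \frac{1}{5}\right)^{2} = \left(\frac{34}{5}\right)^{2} = \frac{1156}{25}$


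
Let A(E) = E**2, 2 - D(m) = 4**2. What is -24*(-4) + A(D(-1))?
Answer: 292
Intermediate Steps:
D(m) = -14 (D(m) = 2 - 1*4**2 = 2 - 1*16 = 2 - 16 = -14)
-24*(-4) + A(D(-1)) = -24*(-4) + (-14)**2 = 96 + 196 = 292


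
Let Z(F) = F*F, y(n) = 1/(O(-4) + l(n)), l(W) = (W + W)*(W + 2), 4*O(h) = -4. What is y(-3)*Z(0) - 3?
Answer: -3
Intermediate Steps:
O(h) = -1 (O(h) = (1/4)*(-4) = -1)
l(W) = 2*W*(2 + W) (l(W) = (2*W)*(2 + W) = 2*W*(2 + W))
y(n) = 1/(-1 + 2*n*(2 + n))
Z(F) = F**2
y(-3)*Z(0) - 3 = 0**2/(-1 + 2*(-3)*(2 - 3)) - 3 = 0/(-1 + 2*(-3)*(-1)) - 3 = 0/(-1 + 6) - 3 = 0/5 - 3 = (1/5)*0 - 3 = 0 - 3 = -3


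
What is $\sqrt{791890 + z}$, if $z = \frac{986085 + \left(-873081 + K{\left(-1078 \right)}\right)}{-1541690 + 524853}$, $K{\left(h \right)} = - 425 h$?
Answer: $\frac{2 \sqrt{204695002921206378}}{1016837} \approx 889.88$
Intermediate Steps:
$z = - \frac{571154}{1016837}$ ($z = \frac{986085 - 414931}{-1541690 + 524853} = \frac{986085 + \left(-873081 + 458150\right)}{-1016837} = \left(986085 - 414931\right) \left(- \frac{1}{1016837}\right) = 571154 \left(- \frac{1}{1016837}\right) = - \frac{571154}{1016837} \approx -0.5617$)
$\sqrt{791890 + z} = \sqrt{791890 - \frac{571154}{1016837}} = \sqrt{\frac{805222480776}{1016837}} = \frac{2 \sqrt{204695002921206378}}{1016837}$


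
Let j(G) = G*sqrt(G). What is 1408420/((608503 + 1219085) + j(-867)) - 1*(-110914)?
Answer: 123512086069575586/1113576537369 + 6919567460*I*sqrt(3)/1113576537369 ≈ 1.1091e+5 + 0.010763*I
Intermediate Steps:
j(G) = G**(3/2)
1408420/((608503 + 1219085) + j(-867)) - 1*(-110914) = 1408420/((608503 + 1219085) + (-867)**(3/2)) - 1*(-110914) = 1408420/(1827588 - 14739*I*sqrt(3)) + 110914 = 110914 + 1408420/(1827588 - 14739*I*sqrt(3))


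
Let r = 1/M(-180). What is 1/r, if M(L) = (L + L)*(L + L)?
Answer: 129600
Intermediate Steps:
M(L) = 4*L**2 (M(L) = (2*L)*(2*L) = 4*L**2)
r = 1/129600 (r = 1/(4*(-180)**2) = 1/(4*32400) = 1/129600 ≈ 7.7161e-6)
1/r = 1/(1/129600) = 129600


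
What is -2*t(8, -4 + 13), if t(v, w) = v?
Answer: -16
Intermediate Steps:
-2*t(8, -4 + 13) = -2*8 = -16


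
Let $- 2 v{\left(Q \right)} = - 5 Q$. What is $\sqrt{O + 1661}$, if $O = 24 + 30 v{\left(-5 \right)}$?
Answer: $\sqrt{1310} \approx 36.194$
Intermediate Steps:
$v{\left(Q \right)} = \frac{5 Q}{2}$ ($v{\left(Q \right)} = - \frac{\left(-5\right) Q}{2} = \frac{5 Q}{2}$)
$O = -351$ ($O = 24 + 30 \cdot \frac{5}{2} \left(-5\right) = 24 + 30 \left(- \frac{25}{2}\right) = 24 - 375 = -351$)
$\sqrt{O + 1661} = \sqrt{-351 + 1661} = \sqrt{1310}$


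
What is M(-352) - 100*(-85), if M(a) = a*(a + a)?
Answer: 256308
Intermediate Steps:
M(a) = 2*a**2 (M(a) = a*(2*a) = 2*a**2)
M(-352) - 100*(-85) = 2*(-352)**2 - 100*(-85) = 2*123904 - 1*(-8500) = 247808 + 8500 = 256308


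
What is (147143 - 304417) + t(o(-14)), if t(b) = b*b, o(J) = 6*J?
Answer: -150218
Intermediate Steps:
t(b) = b²
(147143 - 304417) + t(o(-14)) = (147143 - 304417) + (6*(-14))² = -157274 + (-84)² = -157274 + 7056 = -150218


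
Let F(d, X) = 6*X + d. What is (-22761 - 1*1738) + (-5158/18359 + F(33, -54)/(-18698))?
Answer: -8410024084233/343276582 ≈ -24499.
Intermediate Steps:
F(d, X) = d + 6*X
(-22761 - 1*1738) + (-5158/18359 + F(33, -54)/(-18698)) = (-22761 - 1*1738) + (-5158/18359 + (33 + 6*(-54))/(-18698)) = (-22761 - 1738) + (-5158*1/18359 + (33 - 324)*(-1/18698)) = -24499 + (-5158/18359 - 291*(-1/18698)) = -24499 + (-5158/18359 + 291/18698) = -24499 - 91101815/343276582 = -8410024084233/343276582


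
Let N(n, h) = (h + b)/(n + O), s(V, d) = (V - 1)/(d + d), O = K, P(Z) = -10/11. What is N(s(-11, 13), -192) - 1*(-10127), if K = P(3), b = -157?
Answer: 2034799/196 ≈ 10382.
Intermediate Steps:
P(Z) = -10/11 (P(Z) = -10*1/11 = -10/11)
K = -10/11 ≈ -0.90909
O = -10/11 ≈ -0.90909
s(V, d) = (-1 + V)/(2*d) (s(V, d) = (-1 + V)/((2*d)) = (-1 + V)*(1/(2*d)) = (-1 + V)/(2*d))
N(n, h) = (-157 + h)/(-10/11 + n) (N(n, h) = (h - 157)/(n - 10/11) = (-157 + h)/(-10/11 + n))
N(s(-11, 13), -192) - 1*(-10127) = 11*(-157 - 192)/(-10 + 11*((1/2)*(-1 - 11)/13)) - 1*(-10127) = 11*(-349)/(-10 + 11*((1/2)*(1/13)*(-12))) + 10127 = 11*(-349)/(-10 + 11*(-6/13)) + 10127 = 11*(-349)/(-10 - 66/13) + 10127 = 11*(-349)/(-196/13) + 10127 = 11*(-13/196)*(-349) + 10127 = 49907/196 + 10127 = 2034799/196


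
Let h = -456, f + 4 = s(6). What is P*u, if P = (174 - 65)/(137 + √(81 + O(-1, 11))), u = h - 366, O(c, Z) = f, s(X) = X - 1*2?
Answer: -44799/73 ≈ -613.68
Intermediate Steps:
s(X) = -2 + X (s(X) = X - 2 = -2 + X)
f = 0 (f = -4 + (-2 + 6) = -4 + 4 = 0)
O(c, Z) = 0
u = -822 (u = -456 - 366 = -822)
P = 109/146 (P = (174 - 65)/(137 + √(81 + 0)) = 109/(137 + √81) = 109/(137 + 9) = 109/146 ≈ 0.74658)
P*u = (109/146)*(-822) = -44799/73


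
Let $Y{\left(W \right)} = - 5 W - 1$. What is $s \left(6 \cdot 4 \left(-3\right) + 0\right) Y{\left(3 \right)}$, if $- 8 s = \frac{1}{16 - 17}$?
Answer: $144$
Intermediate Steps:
$Y{\left(W \right)} = -1 - 5 W$
$s = \frac{1}{8}$ ($s = - \frac{1}{8 \left(16 - 17\right)} = - \frac{1}{8 \left(-1\right)} = \left(- \frac{1}{8}\right) \left(-1\right) = \frac{1}{8} \approx 0.125$)
$s \left(6 \cdot 4 \left(-3\right) + 0\right) Y{\left(3 \right)} = \frac{6 \cdot 4 \left(-3\right) + 0}{8} \left(-1 - 15\right) = \frac{24 \left(-3\right) + 0}{8} \left(-1 - 15\right) = \frac{-72 + 0}{8} \left(-16\right) = \frac{1}{8} \left(-72\right) \left(-16\right) = \left(-9\right) \left(-16\right) = 144$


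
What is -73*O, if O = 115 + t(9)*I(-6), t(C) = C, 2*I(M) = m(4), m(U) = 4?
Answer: -9709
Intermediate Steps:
I(M) = 2 (I(M) = (½)*4 = 2)
O = 133 (O = 115 + 9*2 = 115 + 18 = 133)
-73*O = -73*133 = -9709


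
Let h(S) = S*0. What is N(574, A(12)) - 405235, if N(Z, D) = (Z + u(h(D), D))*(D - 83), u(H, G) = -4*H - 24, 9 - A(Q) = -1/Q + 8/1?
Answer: -2701735/6 ≈ -4.5029e+5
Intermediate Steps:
h(S) = 0
A(Q) = 1 + 1/Q (A(Q) = 9 - (-1/Q + 8/1) = 9 - (-1/Q + 8*1) = 9 - (-1/Q + 8) = 9 - (8 - 1/Q) = 9 + (-8 + 1/Q) = 1 + 1/Q)
u(H, G) = -24 - 4*H
N(Z, D) = (-83 + D)*(-24 + Z) (N(Z, D) = (Z + (-24 - 4*0))*(D - 83) = (Z + (-24 + 0))*(-83 + D) = (Z - 24)*(-83 + D) = (-24 + Z)*(-83 + D) = (-83 + D)*(-24 + Z))
N(574, A(12)) - 405235 = (1992 - 83*574 - 24*(1 + 12)/12 + ((1 + 12)/12)*574) - 405235 = (1992 - 47642 - 2*13 + ((1/12)*13)*574) - 405235 = (1992 - 47642 - 24*13/12 + (13/12)*574) - 405235 = (1992 - 47642 - 26 + 3731/6) - 405235 = -270325/6 - 405235 = -2701735/6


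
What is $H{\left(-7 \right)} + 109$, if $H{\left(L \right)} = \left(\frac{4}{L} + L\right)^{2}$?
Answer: $\frac{8150}{49} \approx 166.33$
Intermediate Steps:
$H{\left(L \right)} = \left(L + \frac{4}{L}\right)^{2}$
$H{\left(-7 \right)} + 109 = \frac{\left(4 + \left(-7\right)^{2}\right)^{2}}{49} + 109 = \frac{\left(4 + 49\right)^{2}}{49} + 109 = \frac{53^{2}}{49} + 109 = \frac{1}{49} \cdot 2809 + 109 = \frac{2809}{49} + 109 = \frac{8150}{49}$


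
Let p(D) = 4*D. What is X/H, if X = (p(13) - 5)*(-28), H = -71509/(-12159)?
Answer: -16001244/71509 ≈ -223.77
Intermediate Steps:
H = 71509/12159 (H = -71509*(-1/12159) = 71509/12159 ≈ 5.8812)
X = -1316 (X = (4*13 - 5)*(-28) = (52 - 5)*(-28) = 47*(-28) = -1316)
X/H = -1316/71509/12159 = -1316*12159/71509 = -16001244/71509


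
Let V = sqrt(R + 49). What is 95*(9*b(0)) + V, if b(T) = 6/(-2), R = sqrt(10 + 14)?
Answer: -2565 + sqrt(49 + 2*sqrt(6)) ≈ -2557.7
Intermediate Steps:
R = 2*sqrt(6) (R = sqrt(24) = 2*sqrt(6) ≈ 4.8990)
b(T) = -3 (b(T) = 6*(-1/2) = -3)
V = sqrt(49 + 2*sqrt(6)) (V = sqrt(2*sqrt(6) + 49) = sqrt(49 + 2*sqrt(6)) ≈ 7.3416)
95*(9*b(0)) + V = 95*(9*(-3)) + sqrt(49 + 2*sqrt(6)) = 95*(-27) + sqrt(49 + 2*sqrt(6)) = -2565 + sqrt(49 + 2*sqrt(6))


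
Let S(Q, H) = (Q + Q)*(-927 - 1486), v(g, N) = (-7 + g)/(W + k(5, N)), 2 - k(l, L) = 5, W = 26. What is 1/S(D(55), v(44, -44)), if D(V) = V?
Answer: -1/265430 ≈ -3.7675e-6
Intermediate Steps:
k(l, L) = -3 (k(l, L) = 2 - 1*5 = 2 - 5 = -3)
v(g, N) = -7/23 + g/23 (v(g, N) = (-7 + g)/(26 - 3) = (-7 + g)/23 = (-7 + g)*(1/23) = -7/23 + g/23)
S(Q, H) = -4826*Q (S(Q, H) = (2*Q)*(-2413) = -4826*Q)
1/S(D(55), v(44, -44)) = 1/(-4826*55) = 1/(-265430) = -1/265430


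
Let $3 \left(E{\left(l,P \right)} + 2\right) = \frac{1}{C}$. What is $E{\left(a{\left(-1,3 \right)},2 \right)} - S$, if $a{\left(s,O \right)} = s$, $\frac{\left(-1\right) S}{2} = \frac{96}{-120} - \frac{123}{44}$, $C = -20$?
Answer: $- \frac{6077}{660} \approx -9.2076$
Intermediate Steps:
$S = \frac{791}{110}$ ($S = - 2 \left(\frac{96}{-120} - \frac{123}{44}\right) = - 2 \left(96 \left(- \frac{1}{120}\right) - \frac{123}{44}\right) = - 2 \left(- \frac{4}{5} - \frac{123}{44}\right) = \left(-2\right) \left(- \frac{791}{220}\right) = \frac{791}{110} \approx 7.1909$)
$E{\left(l,P \right)} = - \frac{121}{60}$ ($E{\left(l,P \right)} = -2 + \frac{1}{3 \left(-20\right)} = -2 + \frac{1}{3} \left(- \frac{1}{20}\right) = -2 - \frac{1}{60} = - \frac{121}{60}$)
$E{\left(a{\left(-1,3 \right)},2 \right)} - S = - \frac{121}{60} - \frac{791}{110} = - \frac{6077}{660}$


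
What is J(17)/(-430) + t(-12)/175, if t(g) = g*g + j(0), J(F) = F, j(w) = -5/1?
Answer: 11359/15050 ≈ 0.75475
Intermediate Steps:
j(w) = -5 (j(w) = -5*1 = -5)
t(g) = -5 + g² (t(g) = g*g - 5 = g² - 5 = -5 + g²)
J(17)/(-430) + t(-12)/175 = 17/(-430) + (-5 + (-12)²)/175 = 17*(-1/430) + (-5 + 144)*(1/175) = -17/430 + 139*(1/175) = -17/430 + 139/175 = 11359/15050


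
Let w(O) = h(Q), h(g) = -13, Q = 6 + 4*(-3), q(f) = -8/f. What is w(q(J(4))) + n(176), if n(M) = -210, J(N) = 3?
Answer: -223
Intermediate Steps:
Q = -6 (Q = 6 - 12 = -6)
w(O) = -13
w(q(J(4))) + n(176) = -13 - 210 = -223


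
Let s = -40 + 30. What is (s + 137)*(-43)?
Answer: -5461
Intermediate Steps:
s = -10
(s + 137)*(-43) = (-10 + 137)*(-43) = 127*(-43) = -5461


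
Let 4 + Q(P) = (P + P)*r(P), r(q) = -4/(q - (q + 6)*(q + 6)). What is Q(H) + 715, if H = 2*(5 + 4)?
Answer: 22049/31 ≈ 711.26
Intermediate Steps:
H = 18 (H = 2*9 = 18)
r(q) = -4/(q - (6 + q)²) (r(q) = -4/(q - (6 + q)*(6 + q)) = -4/(q - (6 + q)²))
Q(P) = -4 - 8*P/(P - (6 + P)²) (Q(P) = -4 + (P + P)*(-4/(P - (6 + P)²)) = -4 + (2*P)*(-4/(P - (6 + P)²)) = -4 - 8*P/(P - (6 + P)²))
Q(H) + 715 = 4*((6 + 18)² - 3*18)/(18 - (6 + 18)²) + 715 = 4*(24² - 54)/(18 - 1*24²) + 715 = 4*(576 - 54)/(18 - 1*576) + 715 = 4*522/(18 - 576) + 715 = 4*522/(-558) + 715 = 4*(-1/558)*522 + 715 = -116/31 + 715 = 22049/31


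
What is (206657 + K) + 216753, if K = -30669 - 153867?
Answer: 238874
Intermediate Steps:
K = -184536
(206657 + K) + 216753 = (206657 - 184536) + 216753 = 22121 + 216753 = 238874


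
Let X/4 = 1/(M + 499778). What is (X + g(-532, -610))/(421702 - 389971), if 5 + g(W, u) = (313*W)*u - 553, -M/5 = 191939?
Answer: 46715702261230/14593626327 ≈ 3201.1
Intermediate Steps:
M = -959695 (M = -5*191939 = -959695)
g(W, u) = -558 + 313*W*u (g(W, u) = -5 + ((313*W)*u - 553) = -5 + (313*W*u - 553) = -5 + (-553 + 313*W*u) = -558 + 313*W*u)
X = -4/459917 (X = 4/(-959695 + 499778) = 4/(-459917) = 4*(-1/459917) = -4/459917 ≈ -8.6972e-6)
(X + g(-532, -610))/(421702 - 389971) = (-4/459917 + (-558 + 313*(-532)*(-610)))/(421702 - 389971) = (-4/459917 + (-558 + 101574760))/31731 = (-4/459917 + 101574202)*(1/31731) = (46715702261230/459917)*(1/31731) = 46715702261230/14593626327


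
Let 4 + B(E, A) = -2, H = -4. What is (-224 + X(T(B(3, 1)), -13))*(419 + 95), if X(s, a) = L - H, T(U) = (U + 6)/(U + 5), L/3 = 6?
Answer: -103828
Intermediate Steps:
L = 18 (L = 3*6 = 18)
B(E, A) = -6 (B(E, A) = -4 - 2 = -6)
T(U) = (6 + U)/(5 + U)
X(s, a) = 22 (X(s, a) = 18 - 1*(-4) = 18 + 4 = 22)
(-224 + X(T(B(3, 1)), -13))*(419 + 95) = (-224 + 22)*(419 + 95) = -202*514 = -103828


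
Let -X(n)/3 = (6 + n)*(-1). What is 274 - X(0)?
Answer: 256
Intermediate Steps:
X(n) = 18 + 3*n (X(n) = -3*(6 + n)*(-1) = -3*(-6 - n) = 18 + 3*n)
274 - X(0) = 274 - (18 + 3*0) = 274 - (18 + 0) = 274 - 1*18 = 274 - 18 = 256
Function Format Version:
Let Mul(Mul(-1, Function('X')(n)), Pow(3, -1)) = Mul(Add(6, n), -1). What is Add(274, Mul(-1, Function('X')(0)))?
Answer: 256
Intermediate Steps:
Function('X')(n) = Add(18, Mul(3, n)) (Function('X')(n) = Mul(-3, Mul(Add(6, n), -1)) = Mul(-3, Add(-6, Mul(-1, n))) = Add(18, Mul(3, n)))
Add(274, Mul(-1, Function('X')(0))) = Add(274, Mul(-1, Add(18, Mul(3, 0)))) = Add(274, Mul(-1, Add(18, 0))) = Add(274, Mul(-1, 18)) = Add(274, -18) = 256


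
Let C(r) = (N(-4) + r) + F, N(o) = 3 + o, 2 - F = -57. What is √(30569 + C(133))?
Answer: 2*√7690 ≈ 175.39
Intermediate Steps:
F = 59 (F = 2 - 1*(-57) = 2 + 57 = 59)
C(r) = 58 + r (C(r) = ((3 - 4) + r) + 59 = (-1 + r) + 59 = 58 + r)
√(30569 + C(133)) = √(30569 + (58 + 133)) = √(30569 + 191) = √30760 = 2*√7690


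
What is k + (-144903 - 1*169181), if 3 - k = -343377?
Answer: 29296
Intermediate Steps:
k = 343380 (k = 3 - 1*(-343377) = 3 + 343377 = 343380)
k + (-144903 - 1*169181) = 343380 + (-144903 - 1*169181) = 343380 + (-144903 - 169181) = 343380 - 314084 = 29296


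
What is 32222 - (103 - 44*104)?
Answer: 36695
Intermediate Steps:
32222 - (103 - 44*104) = 32222 - (103 - 4576) = 32222 - 1*(-4473) = 32222 + 4473 = 36695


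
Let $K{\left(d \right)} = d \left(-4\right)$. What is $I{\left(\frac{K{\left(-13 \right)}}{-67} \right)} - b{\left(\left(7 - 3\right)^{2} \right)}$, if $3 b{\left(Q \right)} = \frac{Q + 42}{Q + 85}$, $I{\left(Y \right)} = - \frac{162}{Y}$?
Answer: $\frac{1642873}{7878} \approx 208.54$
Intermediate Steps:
$K{\left(d \right)} = - 4 d$
$b{\left(Q \right)} = \frac{42 + Q}{3 \left(85 + Q\right)}$ ($b{\left(Q \right)} = \frac{\left(Q + 42\right) \frac{1}{Q + 85}}{3} = \frac{\left(42 + Q\right) \frac{1}{85 + Q}}{3} = \frac{\frac{1}{85 + Q} \left(42 + Q\right)}{3} = \frac{42 + Q}{3 \left(85 + Q\right)}$)
$I{\left(\frac{K{\left(-13 \right)}}{-67} \right)} - b{\left(\left(7 - 3\right)^{2} \right)} = - \frac{162}{\left(-4\right) \left(-13\right) \frac{1}{-67}} - \frac{42 + \left(7 - 3\right)^{2}}{3 \left(85 + \left(7 - 3\right)^{2}\right)} = - \frac{162}{52 \left(- \frac{1}{67}\right)} - \frac{42 + 4^{2}}{3 \left(85 + 4^{2}\right)} = - \frac{162}{- \frac{52}{67}} - \frac{42 + 16}{3 \left(85 + 16\right)} = \left(-162\right) \left(- \frac{67}{52}\right) - \frac{1}{3} \cdot \frac{1}{101} \cdot 58 = \frac{5427}{26} - \frac{1}{3} \cdot \frac{1}{101} \cdot 58 = \frac{5427}{26} - \frac{58}{303} = \frac{1642873}{7878}$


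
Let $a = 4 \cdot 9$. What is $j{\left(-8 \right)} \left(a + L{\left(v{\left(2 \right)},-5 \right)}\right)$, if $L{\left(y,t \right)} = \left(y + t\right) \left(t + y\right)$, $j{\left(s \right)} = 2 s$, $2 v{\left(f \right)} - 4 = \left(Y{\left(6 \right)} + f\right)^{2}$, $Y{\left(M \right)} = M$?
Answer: $-14032$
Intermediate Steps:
$a = 36$
$v{\left(f \right)} = 2 + \frac{\left(6 + f\right)^{2}}{2}$
$L{\left(y,t \right)} = \left(t + y\right)^{2}$ ($L{\left(y,t \right)} = \left(t + y\right) \left(t + y\right) = \left(t + y\right)^{2}$)
$j{\left(-8 \right)} \left(a + L{\left(v{\left(2 \right)},-5 \right)}\right) = 2 \left(-8\right) \left(36 + \left(-5 + \left(2 + \frac{\left(6 + 2\right)^{2}}{2}\right)\right)^{2}\right) = - 16 \left(36 + \left(-5 + \left(2 + \frac{8^{2}}{2}\right)\right)^{2}\right) = - 16 \left(36 + \left(-5 + \left(2 + \frac{1}{2} \cdot 64\right)\right)^{2}\right) = - 16 \left(36 + \left(-5 + \left(2 + 32\right)\right)^{2}\right) = - 16 \left(36 + \left(-5 + 34\right)^{2}\right) = - 16 \left(36 + 29^{2}\right) = - 16 \left(36 + 841\right) = \left(-16\right) 877 = -14032$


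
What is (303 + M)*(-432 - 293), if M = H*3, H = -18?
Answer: -180525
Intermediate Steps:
M = -54 (M = -18*3 = -54)
(303 + M)*(-432 - 293) = (303 - 54)*(-432 - 293) = 249*(-725) = -180525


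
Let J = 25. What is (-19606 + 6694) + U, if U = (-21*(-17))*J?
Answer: -3987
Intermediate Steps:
U = 8925 (U = -21*(-17)*25 = 357*25 = 8925)
(-19606 + 6694) + U = (-19606 + 6694) + 8925 = -12912 + 8925 = -3987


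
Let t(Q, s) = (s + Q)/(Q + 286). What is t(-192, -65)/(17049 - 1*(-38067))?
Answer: -257/5180904 ≈ -4.9605e-5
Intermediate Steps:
t(Q, s) = (Q + s)/(286 + Q)
t(-192, -65)/(17049 - 1*(-38067)) = ((-192 - 65)/(286 - 192))/(17049 - 1*(-38067)) = (-257/94)/(17049 + 38067) = ((1/94)*(-257))/55116 = -257/94*1/55116 = -257/5180904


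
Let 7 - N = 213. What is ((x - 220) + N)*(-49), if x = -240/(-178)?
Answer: 1851906/89 ≈ 20808.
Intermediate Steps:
x = 120/89 (x = -240*(-1/178) = 120/89 ≈ 1.3483)
N = -206 (N = 7 - 1*213 = 7 - 213 = -206)
((x - 220) + N)*(-49) = ((120/89 - 220) - 206)*(-49) = (-19460/89 - 206)*(-49) = -37794/89*(-49) = 1851906/89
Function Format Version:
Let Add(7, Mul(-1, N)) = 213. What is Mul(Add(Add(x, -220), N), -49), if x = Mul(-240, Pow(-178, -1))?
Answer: Rational(1851906, 89) ≈ 20808.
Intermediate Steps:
x = Rational(120, 89) (x = Mul(-240, Rational(-1, 178)) = Rational(120, 89) ≈ 1.3483)
N = -206 (N = Add(7, Mul(-1, 213)) = Add(7, -213) = -206)
Mul(Add(Add(x, -220), N), -49) = Mul(Add(Add(Rational(120, 89), -220), -206), -49) = Mul(Add(Rational(-19460, 89), -206), -49) = Mul(Rational(-37794, 89), -49) = Rational(1851906, 89)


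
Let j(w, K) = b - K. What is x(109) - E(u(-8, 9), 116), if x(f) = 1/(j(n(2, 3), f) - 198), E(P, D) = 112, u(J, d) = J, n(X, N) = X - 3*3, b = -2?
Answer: -34609/309 ≈ -112.00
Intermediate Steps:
n(X, N) = -9 + X (n(X, N) = X - 9 = -9 + X)
j(w, K) = -2 - K
x(f) = 1/(-200 - f) (x(f) = 1/((-2 - f) - 198) = 1/(-200 - f))
x(109) - E(u(-8, 9), 116) = -1/(200 + 109) - 1*112 = -1/309 - 112 = -34609/309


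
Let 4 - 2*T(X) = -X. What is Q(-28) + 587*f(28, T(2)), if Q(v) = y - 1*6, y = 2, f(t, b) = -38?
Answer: -22310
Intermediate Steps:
T(X) = 2 + X/2 (T(X) = 2 - (-1)*X/2 = 2 + X/2)
Q(v) = -4 (Q(v) = 2 - 1*6 = 2 - 6 = -4)
Q(-28) + 587*f(28, T(2)) = -4 + 587*(-38) = -4 - 22306 = -22310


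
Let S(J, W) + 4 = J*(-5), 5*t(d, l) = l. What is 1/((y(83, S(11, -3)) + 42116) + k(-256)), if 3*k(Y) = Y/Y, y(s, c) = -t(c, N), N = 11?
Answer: 15/631712 ≈ 2.3745e-5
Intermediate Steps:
t(d, l) = l/5
S(J, W) = -4 - 5*J (S(J, W) = -4 + J*(-5) = -4 - 5*J)
y(s, c) = -11/5
k(Y) = 1/3 (k(Y) = (Y/Y)/3 = (1/3)*1 = 1/3)
1/((y(83, S(11, -3)) + 42116) + k(-256)) = 1/((-11/5 + 42116) + 1/3) = 1/(210569/5 + 1/3) = 1/(631712/15) = 15/631712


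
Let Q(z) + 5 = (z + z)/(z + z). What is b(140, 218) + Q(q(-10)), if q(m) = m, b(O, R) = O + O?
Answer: 276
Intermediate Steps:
b(O, R) = 2*O
Q(z) = -4 (Q(z) = -5 + (z + z)/(z + z) = -5 + (2*z)/((2*z)) = -5 + (2*z)*(1/(2*z)) = -5 + 1 = -4)
b(140, 218) + Q(q(-10)) = 2*140 - 4 = 280 - 4 = 276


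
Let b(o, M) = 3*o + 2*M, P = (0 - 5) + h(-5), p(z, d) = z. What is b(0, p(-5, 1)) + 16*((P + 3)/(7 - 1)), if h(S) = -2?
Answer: -62/3 ≈ -20.667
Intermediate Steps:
P = -7 (P = (0 - 5) - 2 = -5 - 2 = -7)
b(o, M) = 2*M + 3*o
b(0, p(-5, 1)) + 16*((P + 3)/(7 - 1)) = (2*(-5) + 3*0) + 16*((-7 + 3)/(7 - 1)) = (-10 + 0) + 16*(-4/6) = -10 + 16*(-4*⅙) = -10 + 16*(-⅔) = -10 - 32/3 = -62/3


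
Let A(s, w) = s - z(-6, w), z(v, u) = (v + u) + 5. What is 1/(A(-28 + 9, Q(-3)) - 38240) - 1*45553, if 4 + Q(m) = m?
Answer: -1742447804/38251 ≈ -45553.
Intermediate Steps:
z(v, u) = 5 + u + v (z(v, u) = (u + v) + 5 = 5 + u + v)
Q(m) = -4 + m
A(s, w) = 1 + s - w (A(s, w) = s - (5 + w - 6) = s - (-1 + w) = s + (1 - w) = 1 + s - w)
1/(A(-28 + 9, Q(-3)) - 38240) - 1*45553 = 1/((1 + (-28 + 9) - (-4 - 3)) - 38240) - 1*45553 = 1/((1 - 19 - 1*(-7)) - 38240) - 45553 = 1/((1 - 19 + 7) - 38240) - 45553 = 1/(-11 - 38240) - 45553 = 1/(-38251) - 45553 = -1/38251 - 45553 = -1742447804/38251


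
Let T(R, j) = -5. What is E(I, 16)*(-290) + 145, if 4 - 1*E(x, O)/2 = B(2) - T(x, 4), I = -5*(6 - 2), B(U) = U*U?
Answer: 3045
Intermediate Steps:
B(U) = U²
I = -20 (I = -5*4 = -20)
E(x, O) = -10 (E(x, O) = 8 - 2*(2² - 1*(-5)) = 8 - 2*(4 + 5) = 8 - 2*9 = 8 - 18 = -10)
E(I, 16)*(-290) + 145 = -10*(-290) + 145 = 2900 + 145 = 3045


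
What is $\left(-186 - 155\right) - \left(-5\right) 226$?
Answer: $789$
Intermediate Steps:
$\left(-186 - 155\right) - \left(-5\right) 226 = \left(-186 - 155\right) - -1130 = -341 + 1130 = 789$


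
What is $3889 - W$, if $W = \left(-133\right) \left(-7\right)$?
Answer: $2958$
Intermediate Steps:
$W = 931$
$3889 - W = 3889 - 931 = 2958$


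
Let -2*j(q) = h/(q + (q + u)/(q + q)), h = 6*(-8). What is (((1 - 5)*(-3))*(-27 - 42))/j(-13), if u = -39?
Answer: 759/2 ≈ 379.50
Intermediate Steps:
h = -48
j(q) = 24/(q + (-39 + q)/(2*q)) (j(q) = -(-24)/(q + (q - 39)/(q + q)) = -(-24)/(q + (-39 + q)/((2*q))) = -(-24)/(q + (-39 + q)*(1/(2*q))) = -(-24)/(q + (-39 + q)/(2*q)) = 24/(q + (-39 + q)/(2*q)))
(((1 - 5)*(-3))*(-27 - 42))/j(-13) = (((1 - 5)*(-3))*(-27 - 42))/((48*(-13)/(-39 - 13 + 2*(-13)²))) = (-4*(-3)*(-69))/((48*(-13)/(-39 - 13 + 2*169))) = (12*(-69))/((48*(-13)/(-39 - 13 + 338))) = -828/(48*(-13)/286) = -828/(48*(-13)*(1/286)) = -828/(-24/11) = -828*(-11/24) = 759/2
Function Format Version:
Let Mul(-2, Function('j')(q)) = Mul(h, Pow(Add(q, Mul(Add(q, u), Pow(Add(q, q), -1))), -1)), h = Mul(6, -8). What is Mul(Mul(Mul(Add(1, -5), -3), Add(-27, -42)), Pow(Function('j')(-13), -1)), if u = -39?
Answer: Rational(759, 2) ≈ 379.50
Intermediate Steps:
h = -48
Function('j')(q) = Mul(24, Pow(Add(q, Mul(Rational(1, 2), Pow(q, -1), Add(-39, q))), -1)) (Function('j')(q) = Mul(Rational(-1, 2), Mul(-48, Pow(Add(q, Mul(Add(q, -39), Pow(Add(q, q), -1))), -1))) = Mul(Rational(-1, 2), Mul(-48, Pow(Add(q, Mul(Add(-39, q), Pow(Mul(2, q), -1))), -1))) = Mul(Rational(-1, 2), Mul(-48, Pow(Add(q, Mul(Add(-39, q), Mul(Rational(1, 2), Pow(q, -1)))), -1))) = Mul(Rational(-1, 2), Mul(-48, Pow(Add(q, Mul(Rational(1, 2), Pow(q, -1), Add(-39, q))), -1))) = Mul(24, Pow(Add(q, Mul(Rational(1, 2), Pow(q, -1), Add(-39, q))), -1)))
Mul(Mul(Mul(Add(1, -5), -3), Add(-27, -42)), Pow(Function('j')(-13), -1)) = Mul(Mul(Mul(Add(1, -5), -3), Add(-27, -42)), Pow(Mul(48, -13, Pow(Add(-39, -13, Mul(2, Pow(-13, 2))), -1)), -1)) = Mul(Mul(Mul(-4, -3), -69), Pow(Mul(48, -13, Pow(Add(-39, -13, Mul(2, 169)), -1)), -1)) = Mul(Mul(12, -69), Pow(Mul(48, -13, Pow(Add(-39, -13, 338), -1)), -1)) = Mul(-828, Pow(Mul(48, -13, Pow(286, -1)), -1)) = Mul(-828, Pow(Mul(48, -13, Rational(1, 286)), -1)) = Mul(-828, Pow(Rational(-24, 11), -1)) = Mul(-828, Rational(-11, 24)) = Rational(759, 2)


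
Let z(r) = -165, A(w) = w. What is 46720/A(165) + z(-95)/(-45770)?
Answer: 85536065/302082 ≈ 283.16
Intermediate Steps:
46720/A(165) + z(-95)/(-45770) = 46720/165 - 165/(-45770) = 46720*(1/165) - 165*(-1/45770) = 9344/33 + 33/9154 = 85536065/302082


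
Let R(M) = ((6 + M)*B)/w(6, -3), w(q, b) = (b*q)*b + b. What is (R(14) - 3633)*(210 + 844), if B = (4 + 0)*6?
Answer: -3819262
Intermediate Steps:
B = 24 (B = 4*6 = 24)
w(q, b) = b + q*b**2 (w(q, b) = q*b**2 + b = b + q*b**2)
R(M) = 48/17 + 8*M/17 (R(M) = ((6 + M)*24)/((-3*(1 - 3*6))) = (144 + 24*M)/((-3*(1 - 18))) = (144 + 24*M)/((-3*(-17))) = (144 + 24*M)/51 = (144 + 24*M)*(1/51) = 48/17 + 8*M/17)
(R(14) - 3633)*(210 + 844) = ((48/17 + (8/17)*14) - 3633)*(210 + 844) = ((48/17 + 112/17) - 3633)*1054 = (160/17 - 3633)*1054 = -61601/17*1054 = -3819262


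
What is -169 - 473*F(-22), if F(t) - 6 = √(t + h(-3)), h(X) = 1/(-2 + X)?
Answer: -3007 - 473*I*√555/5 ≈ -3007.0 - 2228.6*I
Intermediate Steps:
F(t) = 6 + √(-⅕ + t) (F(t) = 6 + √(t + 1/(-2 - 3)) = 6 + √(t + 1/(-5)) = 6 + √(t - ⅕) = 6 + √(-⅕ + t))
-169 - 473*F(-22) = -169 - 473*(6 + √(-5 + 25*(-22))/5) = -169 - 473*(6 + √(-5 - 550)/5) = -169 - 473*(6 + √(-555)/5) = -169 - 473*(6 + (I*√555)/5) = -169 - 473*(6 + I*√555/5) = -169 + (-2838 - 473*I*√555/5) = -3007 - 473*I*√555/5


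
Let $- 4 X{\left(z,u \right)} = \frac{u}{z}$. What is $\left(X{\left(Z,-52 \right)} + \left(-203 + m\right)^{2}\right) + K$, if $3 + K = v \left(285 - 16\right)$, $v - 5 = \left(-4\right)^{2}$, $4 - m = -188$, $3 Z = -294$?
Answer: $\frac{565153}{98} \approx 5766.9$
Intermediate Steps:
$Z = -98$ ($Z = \frac{1}{3} \left(-294\right) = -98$)
$m = 192$ ($m = 4 - -188 = 4 + 188 = 192$)
$v = 21$ ($v = 5 + \left(-4\right)^{2} = 5 + 16 = 21$)
$K = 5646$ ($K = -3 + 21 \left(285 - 16\right) = -3 + 21 \cdot 269 = -3 + 5649 = 5646$)
$X{\left(z,u \right)} = - \frac{u}{4 z}$ ($X{\left(z,u \right)} = - \frac{u \frac{1}{z}}{4} = - \frac{u}{4 z}$)
$\left(X{\left(Z,-52 \right)} + \left(-203 + m\right)^{2}\right) + K = \left(\left(- \frac{1}{4}\right) \left(-52\right) \frac{1}{-98} + \left(-203 + 192\right)^{2}\right) + 5646 = \left(\left(- \frac{1}{4}\right) \left(-52\right) \left(- \frac{1}{98}\right) + \left(-11\right)^{2}\right) + 5646 = \left(- \frac{13}{98} + 121\right) + 5646 = \frac{11845}{98} + 5646 = \frac{565153}{98}$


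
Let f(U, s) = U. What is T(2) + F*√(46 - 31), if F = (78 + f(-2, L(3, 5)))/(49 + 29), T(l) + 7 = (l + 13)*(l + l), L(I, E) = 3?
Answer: 53 + 38*√15/39 ≈ 56.774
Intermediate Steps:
T(l) = -7 + 2*l*(13 + l) (T(l) = -7 + (l + 13)*(l + l) = -7 + (13 + l)*(2*l) = -7 + 2*l*(13 + l))
F = 38/39 (F = (78 - 2)/(49 + 29) = 76/78 = 76*(1/78) = 38/39 ≈ 0.97436)
T(2) + F*√(46 - 31) = (-7 + 2*2² + 26*2) + 38*√(46 - 31)/39 = (-7 + 2*4 + 52) + 38*√15/39 = (-7 + 8 + 52) + 38*√15/39 = 53 + 38*√15/39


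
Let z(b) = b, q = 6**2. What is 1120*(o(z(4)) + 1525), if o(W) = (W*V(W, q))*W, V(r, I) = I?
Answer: 2353120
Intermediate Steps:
q = 36
o(W) = 36*W**2 (o(W) = (W*36)*W = (36*W)*W = 36*W**2)
1120*(o(z(4)) + 1525) = 1120*(36*4**2 + 1525) = 1120*(36*16 + 1525) = 1120*(576 + 1525) = 1120*2101 = 2353120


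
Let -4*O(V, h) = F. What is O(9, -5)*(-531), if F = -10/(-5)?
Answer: 531/2 ≈ 265.50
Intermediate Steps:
F = 2 (F = -10*(-1/5) = 2)
O(V, h) = -1/2 (O(V, h) = -1/4*2 = -1/2)
O(9, -5)*(-531) = -1/2*(-531) = 531/2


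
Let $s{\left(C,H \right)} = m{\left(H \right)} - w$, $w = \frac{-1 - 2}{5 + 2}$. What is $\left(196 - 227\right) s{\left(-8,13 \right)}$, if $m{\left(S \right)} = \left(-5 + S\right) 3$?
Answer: $- \frac{5301}{7} \approx -757.29$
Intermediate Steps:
$m{\left(S \right)} = -15 + 3 S$
$w = - \frac{3}{7} \approx -0.42857$
$s{\left(C,H \right)} = - \frac{102}{7} + 3 H$ ($s{\left(C,H \right)} = \left(-15 + 3 H\right) - - \frac{3}{7} = \left(-15 + 3 H\right) + \frac{3}{7} = - \frac{102}{7} + 3 H$)
$\left(196 - 227\right) s{\left(-8,13 \right)} = \left(196 - 227\right) \left(- \frac{102}{7} + 3 \cdot 13\right) = - 31 \left(- \frac{102}{7} + 39\right) = \left(-31\right) \frac{171}{7} = - \frac{5301}{7}$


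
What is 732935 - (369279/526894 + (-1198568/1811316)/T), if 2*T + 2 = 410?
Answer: 262309362521450984/357889324689 ≈ 7.3293e+5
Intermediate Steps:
T = 204 (T = -1 + (½)*410 = -1 + 205 = 204)
732935 - (369279/526894 + (-1198568/1811316)/T) = 732935 - (369279/526894 - 1198568/1811316/204) = 732935 - (369279*(1/526894) - 1198568*1/1811316*(1/204)) = 732935 - (369279/526894 - 17626/26637*1/204) = 732935 - (369279/526894 - 8813/2716974) = 732935 - 1*249669481231/357889324689 = 732935 - 249669481231/357889324689 = 262309362521450984/357889324689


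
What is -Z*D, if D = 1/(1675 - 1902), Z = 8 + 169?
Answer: 177/227 ≈ 0.77974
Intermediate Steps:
Z = 177
D = -1/227 (D = 1/(-227) = -1/227 ≈ -0.0044053)
-Z*D = -177*(-1)/227 = -1*(-177/227) = 177/227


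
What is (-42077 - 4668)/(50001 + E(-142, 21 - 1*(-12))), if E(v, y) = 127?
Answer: -46745/50128 ≈ -0.93251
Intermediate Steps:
(-42077 - 4668)/(50001 + E(-142, 21 - 1*(-12))) = (-42077 - 4668)/(50001 + 127) = -46745/50128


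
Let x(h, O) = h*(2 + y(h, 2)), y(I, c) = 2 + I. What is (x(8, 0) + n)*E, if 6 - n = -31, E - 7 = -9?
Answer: -266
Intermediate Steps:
E = -2 (E = 7 - 9 = -2)
n = 37 (n = 6 - 1*(-31) = 6 + 31 = 37)
x(h, O) = h*(4 + h) (x(h, O) = h*(2 + (2 + h)) = h*(4 + h))
(x(8, 0) + n)*E = (8*(4 + 8) + 37)*(-2) = (8*12 + 37)*(-2) = (96 + 37)*(-2) = 133*(-2) = -266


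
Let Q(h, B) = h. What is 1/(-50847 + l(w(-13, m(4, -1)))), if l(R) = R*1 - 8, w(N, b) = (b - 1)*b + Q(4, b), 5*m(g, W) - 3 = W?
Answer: -25/1271281 ≈ -1.9665e-5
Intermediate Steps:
m(g, W) = ⅗ + W/5
w(N, b) = 4 + b*(-1 + b) (w(N, b) = (b - 1)*b + 4 = (-1 + b)*b + 4 = b*(-1 + b) + 4 = 4 + b*(-1 + b))
l(R) = -8 + R (l(R) = R - 8 = -8 + R)
1/(-50847 + l(w(-13, m(4, -1)))) = 1/(-50847 + (-8 + (4 + (⅗ + (⅕)*(-1))² - (⅗ + (⅕)*(-1))))) = 1/(-50847 + (-8 + (4 + (⅗ - ⅕)² - (⅗ - ⅕)))) = 1/(-50847 + (-8 + (4 + (⅖)² - 1*⅖))) = 1/(-50847 + (-8 + (4 + 4/25 - ⅖))) = 1/(-50847 + (-8 + 94/25)) = 1/(-50847 - 106/25) = 1/(-1271281/25) = -25/1271281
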